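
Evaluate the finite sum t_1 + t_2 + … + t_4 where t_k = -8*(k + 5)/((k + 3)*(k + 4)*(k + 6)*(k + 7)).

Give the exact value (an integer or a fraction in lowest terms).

Σ = -15/154

Ratio r(k) = (k + 3)*(k + 6)**2/((k + 5)**2*(k + 8)).
A = k + 3, B = k + 8, C = k**2 + 10*k + 25.
Need (k + 3)·f(k+1) − (k + 7)·f(k) = k**2 + 10*k + 25.
From deg A=1, deg B=1, deg C=2: d=4.
Solving with deg f ≤ 4: f(k) = k*(k + 4)*(k + 5)*(k + 9)/36.
So s_k = (B(k−1)f/C)·t_k = (k*(k + 4)*(k + 7)*(k + 9)/(36*(k + 5)))·t_k = 2*k*(-k - 9)/(9*(k**2 + 9*k + 18)).
Verify: 8*(-k - 5)/(k**4 + 20*k**3 + 145*k**2 + 450*k + 504) matches t_k.
Sum = s_(5) − s_(1); s_(5) = -35/198, s_(1) = -5/63 ⇒ -15/154.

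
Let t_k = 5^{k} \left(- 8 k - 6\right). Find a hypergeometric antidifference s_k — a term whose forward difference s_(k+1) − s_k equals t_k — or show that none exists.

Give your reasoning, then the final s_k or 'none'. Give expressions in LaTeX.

s_k = 5^{k} \left(1 - 2 k\right)

t_(k+1)/t_k = 5*(4*k + 7)/(4*k + 3).
So A=5 and B=1, with C=k + 3/4.
Need (5)·f(k+1) − (1)·f(k) = k + 3/4.
d = 1 from the (0,0,1) case.
Match coefficients ⇒ f(k) = (2*k - 1)/8.
Then R = B(k−1)f/C = (2*k - 1)/(2*(4*k + 3)), so s_k = R(k)·t_k = 5**k*(1 - 2*k).
Verify: 5**k*(-8*k - 6) matches t_k.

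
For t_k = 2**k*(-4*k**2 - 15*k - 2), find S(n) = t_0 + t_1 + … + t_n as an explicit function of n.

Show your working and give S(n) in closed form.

Step 1: r(k) = 2*(4*k**2 + 23*k + 21)/(4*k**2 + 15*k + 2).
A = 2, B = 1, C = k**2 + 15*k/4 + 1/2.
f must satisfy (2)·f(k+1) − (1)·f(k) = k**2 + 15*k/4 + 1/2.
d = 2 from the (0,0,2) case.
Solving with deg f ≤ 2: f(k) = (4*k**2 - k - 4)/4.
Certificate R = B(k−1)f/C = (4*k**2 - k - 4)/(4*k**2 + 15*k + 2) gives s_k = 2**k*(-4*k**2 + k + 4).
s_(k+1) − s_k = 2**k*(-4*k**2 - 15*k - 2) = t_k.
Evaluate: s_(n+1) = 2**(n + 1)*(-4*n**2 - 7*n + 1); subtract s_(0) = 4 ⇒ S(n) = -8*2**n*n**2 - 14*2**n*n + 2*2**n - 4.

S(n) = -8*2**n*n**2 - 14*2**n*n + 2*2**n - 4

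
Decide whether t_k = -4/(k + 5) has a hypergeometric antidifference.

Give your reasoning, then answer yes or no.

No — key equation has no polynomial f.

r(k) = (k + 5)/(k + 6) after simplifying.
Take A(k)=k + 5, B(k)=k + 6, C(k)=1.
Set up (k + 5)·f(k+1) − (k + 5)·f(k) − (1) = 0.
Bound: deg f ≤ 0.
f = c0 ⇒ A·f(k+1) − B(k−1)·f(k) − C = -1. The system {-1 = 0} is inconsistent; no antidifference.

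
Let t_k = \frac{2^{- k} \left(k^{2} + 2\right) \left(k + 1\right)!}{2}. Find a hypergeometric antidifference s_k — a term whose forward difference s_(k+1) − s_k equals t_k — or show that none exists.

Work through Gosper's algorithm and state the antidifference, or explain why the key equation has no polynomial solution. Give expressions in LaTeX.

s_k = 2^{- k} \left(k - 1\right) \left(k + 1\right)!

Compute t_(k+1)/t_k: get (k + 2)*((k + 1)**2 + 2)/(2*(k**2 + 2)).
Factor: A=k/2 + 1; B=1; C=k**2 + 2.
Set up (k/2 + 1)·f(k+1) − (1)·f(k) − (k**2 + 2) = 0.
d = 1 from the (1,0,2) case.
A polynomial solution: f(k) = 2*(k - 1).
R(k) = B(k−1)·f(k)/C(k) = 2*(k - 1)/(k**2 + 2); s_k = R·t_k = (k - 1)*factorial(k + 1)/2**k.
Δs = (k**2 + 2)*factorial(k + 1)/(2*2**k), as required.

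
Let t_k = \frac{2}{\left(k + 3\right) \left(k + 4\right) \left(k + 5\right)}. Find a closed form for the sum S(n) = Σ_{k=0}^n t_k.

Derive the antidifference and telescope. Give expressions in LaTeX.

t_(k+1)/t_k = (k + 3)/(k + 6).
So A=k + 3 and B=k + 6, with C=1.
Solve (k + 3)·f(k+1) − (k + 5)·f(k) = 1.
Bound: deg f ≤ 2.
Solve for f: f(k) = k*(k + 7)/24 (degree 2 ≤ 2).
Certificate R = B(k−1)f/C = k*(k + 5)*(k + 7)/24 gives s_k = k*(k + 7)/(12*(k + 3)*(k + 4)).
Δs = 2/(k**3 + 12*k**2 + 47*k + 60), as required.
Σ_(k=0)^n t_k = s_(n+1) − s_(0) = ((n**2 + 9*n + 8)/(12*(n**2 + 9*n + 20))) − (0), i.e. (n**2 + 9*n + 8)/(12*(n**2 + 9*n + 20)).

S(n) = \frac{n^{2} + 9 n + 8}{12 \left(n^{2} + 9 n + 20\right)}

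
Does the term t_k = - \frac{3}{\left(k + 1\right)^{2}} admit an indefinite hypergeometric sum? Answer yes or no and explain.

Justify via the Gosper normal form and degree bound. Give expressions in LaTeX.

The ratio is (k + 1)**2/(k + 2)**2.
Factor: A=k**2 + 2*k + 1; B=k**2 + 4*k + 4; C=1.
Set up (k**2 + 2*k + 1)·f(k+1) − (k**2 + 2*k + 1)·f(k) − (1) = 0.
d = 0 from the (2,2,0) case.
Generic f = c0 gives residual -1; -1 = 0 cannot hold, so t_k is not Gosper-summable.

No — the linear system for f has no solution.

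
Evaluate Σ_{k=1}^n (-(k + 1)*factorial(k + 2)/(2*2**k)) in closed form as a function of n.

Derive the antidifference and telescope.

S(n) = 3 - factorial(n + 3)/(2*2**n)

t_(k+1)/t_k = (k + 2)*(k + 3)/(2*(k + 1)).
A = k/2 + 3/2, B = 1, C = k + 1.
Key eq: (k/2 + 3/2)·f(k+1) = (1)·f(k) + (k + 1).
From deg A=1, deg B=0, deg C=1: d=0.
Coefficient equations give f(k) = 2.
Certificate R = B(k−1)f/C = 2/(k + 1) gives s_k = -factorial(k + 2)/2**k.
s_(k+1) − s_k = -(k + 1)*factorial(k + 2)/(2*2**k) = t_k.
Evaluate: s_(n+1) = -2**(-n - 1)*factorial(n + 3); subtract s_(1) = -3 ⇒ S(n) = 3 - factorial(n + 3)/(2*2**n).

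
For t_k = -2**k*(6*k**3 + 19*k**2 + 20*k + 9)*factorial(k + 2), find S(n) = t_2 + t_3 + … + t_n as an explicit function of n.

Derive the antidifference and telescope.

S(n) = -6*2**n*n**2*factorial(n + 3) - 4*2**n*n*factorial(n + 3) - 4*2**n*factorial(n + 3) + 672

Ratio r(k) = 2*(6*k**4 + 55*k**3 + 187*k**2 + 282*k + 162)/(6*k**3 + 19*k**2 + 20*k + 9).
Gosper form: A/B · C(k+1)/C(k) with A=2*k + 6, B=1, C=k**3 + 19*k**2/6 + 10*k/3 + 3/2.
f must satisfy (2*k + 6)·f(k+1) − (1)·f(k) = k**3 + 19*k**2/6 + 10*k/3 + 3/2.
From deg A=1, deg B=0, deg C=3: d=2.
Match coefficients ⇒ f(k) = (3*k**2 - 4*k + 3)/6.
R(k) = B(k−1)·f(k)/C(k) = (3*k**2 - 4*k + 3)/(6*k**3 + 19*k**2 + 20*k + 9); s_k = R·t_k = -2**k*(3*k**2 - 4*k + 3)*factorial(k + 2).
s_(k+1) − s_k = -2**k*(6*k**3 + 19*k**2 + 20*k + 9)*factorial(k + 2) = t_k.
s_(n+1) = -2**(n + 1)*(3*n**2 + 2*n + 2)*factorial(n + 3) and s_(2) = -672, so S(n) = -6*2**n*n**2*factorial(n + 3) - 4*2**n*n*factorial(n + 3) - 4*2**n*factorial(n + 3) + 672.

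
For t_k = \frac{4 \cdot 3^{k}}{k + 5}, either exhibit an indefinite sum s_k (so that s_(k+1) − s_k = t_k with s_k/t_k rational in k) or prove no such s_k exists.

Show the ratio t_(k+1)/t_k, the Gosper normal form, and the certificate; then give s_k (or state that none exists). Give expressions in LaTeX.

r(k) = 3*(k + 5)/(k + 6) after simplifying.
So A=3*k + 15 and B=k + 6, with C=1.
Set up (3*k + 15)·f(k+1) − (k + 5)·f(k) − (1) = 0.
From deg A=1, deg B=1, deg C=0: d=-1.
Bound -1 < 0, so the key equation has no polynomial solution.

not Gosper-summable; s_k does not exist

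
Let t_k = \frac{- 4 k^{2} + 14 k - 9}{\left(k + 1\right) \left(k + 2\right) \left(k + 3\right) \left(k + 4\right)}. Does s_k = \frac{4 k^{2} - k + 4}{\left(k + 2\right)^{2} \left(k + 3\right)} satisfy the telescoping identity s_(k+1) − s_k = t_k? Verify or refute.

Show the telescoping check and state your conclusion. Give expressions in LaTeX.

Invalid: residual \frac{8 k^{3} + 9 k^{2} - 19 k + 34}{k^{6} + 15 k^{5} + 91 k^{4} + 285 k^{3} + 484 k^{2} + 420 k + 144} ≠ 0.

s_(k+1) = (-k + 4*(k + 1)**2 + 3)/((k + 3)**2*(k + 4))
s_(k+1) − s_k = 2*(-2*k**3 + 3*k**2 + 20*k - 10)/(k**5 + 14*k**4 + 77*k**3 + 208*k**2 + 276*k + 144)
(s_(k+1) − s_k) − t_k = (8*k**3 + 9*k**2 - 19*k + 34)/(k**6 + 15*k**5 + 91*k**4 + 285*k**3 + 484*k**2 + 420*k + 144)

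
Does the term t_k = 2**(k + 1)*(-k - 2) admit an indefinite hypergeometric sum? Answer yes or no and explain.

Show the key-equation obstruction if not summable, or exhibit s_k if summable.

The ratio is 2*(k + 3)/(k + 2).
Normal form (A,B,C) = (2, 1, k + 2).
Set up (2)·f(k+1) − (1)·f(k) − (k + 2) = 0.
deg f ≤ 1 (via 0,0,1).
Solving with deg f ≤ 1: f(k) = k.
So s_k = (B(k−1)f/C)·t_k = (k/(k + 2))·t_k = -2**(k + 1)*k.
Check: Δs_k = 2**(k + 1)*(-k - 2). ✓

Yes. s_k = -2**(k + 1)*k.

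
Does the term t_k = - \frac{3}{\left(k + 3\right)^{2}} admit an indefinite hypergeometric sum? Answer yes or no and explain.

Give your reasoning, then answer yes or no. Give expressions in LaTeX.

No; the coefficient equations for f are inconsistent.

Step 1: r(k) = (k + 3)**2/(k + 4)**2.
Normal form (A,B,C) = (k**2 + 6*k + 9, k**2 + 8*k + 16, 1).
Solve (k**2 + 6*k + 9)·f(k+1) − (k**2 + 6*k + 9)·f(k) = 1.
Bound: deg f ≤ 0.
Put f(k) = c0: A·f(k+1) − B(k−1)·f(k) − C = -1; need -1 = 0 — inconsistent ⇒ no f, not summable.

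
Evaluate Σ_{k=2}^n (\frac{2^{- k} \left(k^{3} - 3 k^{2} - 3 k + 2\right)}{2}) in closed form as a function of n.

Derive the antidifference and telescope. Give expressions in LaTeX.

S(n) = 2^{- n - 2} \left(11 \cdot 2^{n} - 2 n^{3} - 6 n^{2} - 6 n - 8\right)

t_(k+1)/t_k = (k**3 - 6*k - 3)/(2*(k**3 - 3*k**2 - 3*k + 2)).
Factor: A=1/2; B=1; C=k**3 - 3*k**2 - 3*k + 2.
Key eq: (1/2)·f(k+1) = (1)·f(k) + (k**3 - 3*k**2 - 3*k + 2).
deg f ≤ 3 (via 0,0,3).
Match coefficients ⇒ f(k) = -2*(k**3 + 3).
Get s_k = R·t_k = (-k**3 - 3)/2**k with R(k) = B(k−1)f(k)/C(k) = -2*(k**3 + 3)/(k**3 - 3*k**2 - 3*k + 2).
Δs = (2*k**3 - (k + 1)**3 + 3)/(2*2**k), as required.
Telescope: S(n) = s_(n+1) − s_(2) = 2**(-n - 1)*(-n**3 - 3*n**2 - 3*n - 4) − (-11/4) = 2**(-n - 2)*(11*2**n - 2*n**3 - 6*n**2 - 6*n - 8).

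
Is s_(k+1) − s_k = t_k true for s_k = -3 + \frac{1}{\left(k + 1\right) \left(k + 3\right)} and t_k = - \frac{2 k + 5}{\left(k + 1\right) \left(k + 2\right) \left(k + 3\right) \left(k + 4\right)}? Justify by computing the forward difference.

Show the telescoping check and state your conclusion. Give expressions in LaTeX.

Valid: the claim telescopes to t_k.

s_(k+1) = -3 + 1/((k + 2)*(k + 4))
s_(k+1) − s_k = (-2*k - 5)/(k**4 + 10*k**3 + 35*k**2 + 50*k + 24)
(s_(k+1) − s_k) − t_k = 0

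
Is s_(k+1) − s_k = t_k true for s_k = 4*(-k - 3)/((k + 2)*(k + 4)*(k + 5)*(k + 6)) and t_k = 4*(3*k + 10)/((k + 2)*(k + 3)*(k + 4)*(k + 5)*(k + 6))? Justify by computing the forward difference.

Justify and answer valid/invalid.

Invalid: residual 12*(-4*k - 13)/(k**6 + 27*k**5 + 295*k**4 + 1665*k**3 + 5104*k**2 + 8028*k + 5040) ≠ 0.

s_(k+1) = 4*(-k - 4)/((k + 3)*(k + 5)*(k + 6)*(k + 7))
s_(k+1) − s_k = 4*(3*k**2 + 19*k + 31)/(k**6 + 27*k**5 + 295*k**4 + 1665*k**3 + 5104*k**2 + 8028*k + 5040)
(s_(k+1) − s_k) − t_k = 12*(-4*k - 13)/(k**6 + 27*k**5 + 295*k**4 + 1665*k**3 + 5104*k**2 + 8028*k + 5040)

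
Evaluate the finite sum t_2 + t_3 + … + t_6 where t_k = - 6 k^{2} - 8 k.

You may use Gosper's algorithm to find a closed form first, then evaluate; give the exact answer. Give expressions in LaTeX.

Σ = -700

The ratio is (3*k**2 + 10*k + 7)/(k*(3*k + 4)).
A = 1, B = 1, C = k**2 + 4*k/3.
f must satisfy (1)·f(k+1) − (1)·f(k) = k**2 + 4*k/3.
d = 3 from the (0,0,2) case.
A polynomial solution: f(k) = k*(k - 1)*(2*k + 3)/6.
So s_k = (B(k−1)f/C)·t_k = ((k - 1)*(2*k + 3)/(2*(3*k + 4)))·t_k = k*(-2*k**2 - k + 3).
Verify: 2*k*(-3*k - 4) matches t_k.
Telescoping: Σ = s_(7) − s_(2) = -714 − (-14) = -700.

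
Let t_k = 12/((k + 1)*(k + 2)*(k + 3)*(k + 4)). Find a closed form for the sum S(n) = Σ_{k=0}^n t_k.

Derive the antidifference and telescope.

Step 1: r(k) = (k + 1)/(k + 5).
A = k + 1, B = k + 5, C = 1.
Need (k + 1)·f(k+1) − (k + 4)·f(k) = 1.
d = 3 from the (1,1,0) case.
A polynomial solution: f(k) = k*(k**2 + 6*k + 11)/18.
Then R = B(k−1)f/C = k*(k + 4)*(k**2 + 6*k + 11)/18, so s_k = R(k)·t_k = 2*k*(k**2 + 6*k + 11)/(3*(k + 1)*(k + 2)*(k + 3)).
Verify: 12/(k**4 + 10*k**3 + 35*k**2 + 50*k + 24) matches t_k.
Telescope: S(n) = s_(n+1) − s_(0) = 2*(n**3 + 9*n**2 + 26*n + 18)/(3*(n**3 + 9*n**2 + 26*n + 24)) − (0) = 2*(n**3 + 9*n**2 + 26*n + 18)/(3*(n**3 + 9*n**2 + 26*n + 24)).

S(n) = 2*(n**3 + 9*n**2 + 26*n + 18)/(3*(n**3 + 9*n**2 + 26*n + 24))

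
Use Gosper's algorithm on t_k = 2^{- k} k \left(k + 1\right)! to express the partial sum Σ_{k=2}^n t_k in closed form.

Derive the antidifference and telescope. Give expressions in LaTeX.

Step 1: r(k) = (k + 1)*(k + 2)/(2*k).
Gosper form: A/B · C(k+1)/C(k) with A=k/2 + 1, B=1, C=k.
Need (k/2 + 1)·f(k+1) − (1)·f(k) = k.
From deg A=1, deg B=0, deg C=1: d=0.
Solving with deg f ≤ 0: f(k) = 2.
R(k) = B(k−1)·f(k)/C(k) = 2/k; s_k = R·t_k = 2**(1 - k)*factorial(k + 1).
s_(k+1) − s_k = k*factorial(k + 1)/2**k = t_k.
Σ_(k=2)^n t_k = s_(n+1) − s_(2) = (factorial(n + 2)/2**n) − (3), i.e. -3 + factorial(n + 2)/2**n.

S(n) = -3 + 2^{- n} \left(n + 2\right)!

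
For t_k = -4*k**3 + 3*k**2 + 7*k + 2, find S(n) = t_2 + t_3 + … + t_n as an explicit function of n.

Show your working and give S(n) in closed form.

r(k) = (4*k**3 + 9*k**2 - k - 8)/(4*k**3 - 3*k**2 - 7*k - 2) after simplifying.
Gosper form: A/B · C(k+1)/C(k) with A=1, B=1, C=k**3 - 3*k**2/4 - 7*k/4 - 1/2.
Key eq: (1)·f(k+1) = (1)·f(k) + (k**3 - 3*k**2/4 - 7*k/4 - 1/2).
Bound: deg f ≤ 4.
Solve for f: f(k) = k*(k**3 - 3*k**2 - k + 1)/4 (degree 4 ≤ 4).
So s_k = (B(k−1)f/C)·t_k = (k*(k**3 - 3*k**2 - k + 1)/(4*k**3 - 3*k**2 - 7*k - 2))·t_k = k*(-k**3 + 3*k**2 + k - 1).
Δs = -4*k**3 + 3*k**2 + 7*k + 2, as required.
Σ_(k=2)^n t_k = s_(n+1) − s_(2) = (-n**4 - n**3 + 4*n**2 + 6*n + 2) − (10), i.e. -n**4 - n**3 + 4*n**2 + 6*n - 8.

S(n) = -n**4 - n**3 + 4*n**2 + 6*n - 8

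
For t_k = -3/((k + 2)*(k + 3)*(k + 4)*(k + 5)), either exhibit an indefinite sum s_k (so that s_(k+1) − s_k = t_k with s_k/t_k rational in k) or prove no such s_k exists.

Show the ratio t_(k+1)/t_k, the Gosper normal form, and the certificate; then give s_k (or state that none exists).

s_k = k*(-k**2 - 9*k - 26)/(24*(k + 2)*(k + 3)*(k + 4))

Ratio r(k) = (k + 2)/(k + 6).
Normal form (A,B,C) = (k + 2, k + 6, 1).
Key eq: (k + 2)·f(k+1) = (k + 5)·f(k) + (1).
deg f ≤ 3 (via 1,1,0).
Match coefficients ⇒ f(k) = k*(k**2 + 9*k + 26)/72.
Certificate R = B(k−1)f/C = k*(k + 5)*(k**2 + 9*k + 26)/72 gives s_k = k*(-k**2 - 9*k - 26)/(24*(k + 2)*(k + 3)*(k + 4)).
s_(k+1) − s_k = -3/(k**4 + 14*k**3 + 71*k**2 + 154*k + 120) = t_k.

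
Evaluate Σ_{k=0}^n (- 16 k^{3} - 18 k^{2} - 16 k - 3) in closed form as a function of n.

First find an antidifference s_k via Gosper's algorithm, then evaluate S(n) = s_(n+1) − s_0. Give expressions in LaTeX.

Compute t_(k+1)/t_k: get (16*k**3 + 66*k**2 + 100*k + 53)/(16*k**3 + 18*k**2 + 16*k + 3).
Take A(k)=1, B(k)=1, C(k)=k**3 + 9*k**2/8 + k + 3/16.
Solve (1)·f(k+1) − (1)·f(k) = k**3 + 9*k**2/8 + k + 3/16.
d = 4 from the (0,0,3) case.
Solving with deg f ≤ 4: f(k) = k*(4*k**3 - 2*k**2 + 3*k - 2)/16.
So s_k = (B(k−1)f/C)·t_k = (k*(4*k**3 - 2*k**2 + 3*k - 2)/(16*k**3 + 18*k**2 + 16*k + 3))·t_k = k*(-4*k**3 + 2*k**2 - 3*k + 2).
Δs = -16*k**3 - 18*k**2 - 16*k - 3, as required.
Evaluate: s_(n+1) = -4*n**4 - 14*n**3 - 21*n**2 - 14*n - 3; subtract s_(0) = 0 ⇒ S(n) = -4*n**4 - 14*n**3 - 21*n**2 - 14*n - 3.

S(n) = - 4 n^{4} - 14 n^{3} - 21 n^{2} - 14 n - 3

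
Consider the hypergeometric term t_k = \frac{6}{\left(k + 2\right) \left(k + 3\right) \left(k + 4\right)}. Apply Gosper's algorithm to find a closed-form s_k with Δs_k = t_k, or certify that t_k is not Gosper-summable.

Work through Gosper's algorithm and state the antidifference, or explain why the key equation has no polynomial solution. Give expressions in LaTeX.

t_(k+1)/t_k = (k + 2)/(k + 5).
Gosper form: A/B · C(k+1)/C(k) with A=k + 2, B=k + 5, C=1.
Set up (k + 2)·f(k+1) − (k + 4)·f(k) − (1) = 0.
d = 2 from the (1,1,0) case.
Coefficient equations give f(k) = k*(k + 5)/12.
R(k) = B(k−1)·f(k)/C(k) = k*(k + 4)*(k + 5)/12; s_k = R·t_k = k*(k + 5)/(2*(k + 2)*(k + 3)).
Δs = 6/(k**3 + 9*k**2 + 26*k + 24), as required.

s_k = \frac{k \left(k + 5\right)}{2 \left(k + 2\right) \left(k + 3\right)}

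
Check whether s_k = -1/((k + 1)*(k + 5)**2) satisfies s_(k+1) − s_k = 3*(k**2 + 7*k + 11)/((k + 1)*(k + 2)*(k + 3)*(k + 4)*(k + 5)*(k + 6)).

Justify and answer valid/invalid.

Invalid: residual 2*(-4*k**3 - 48*k**2 - 182*k - 213)/(k**8 + 32*k**7 + 436*k**6 + 3290*k**5 + 14959*k**4 + 41678*k**3 + 68844*k**2 + 60840*k + 21600) ≠ 0.

s_(k+1) = -1/((k + 2)*(k + 6)**2)
s_(k+1) − s_k = -1/((k + 2)*(k + 6)**2) + 1/((k + 1)*(k + 5)**2)
(s_(k+1) − s_k) − t_k = 2*(-4*k**3 - 48*k**2 - 182*k - 213)/(k**8 + 32*k**7 + 436*k**6 + 3290*k**5 + 14959*k**4 + 41678*k**3 + 68844*k**2 + 60840*k + 21600)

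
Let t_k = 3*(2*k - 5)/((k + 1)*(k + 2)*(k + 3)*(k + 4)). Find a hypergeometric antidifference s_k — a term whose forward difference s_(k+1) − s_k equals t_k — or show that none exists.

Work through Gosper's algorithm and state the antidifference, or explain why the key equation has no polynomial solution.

Compute t_(k+1)/t_k: get (k + 1)*(2*k - 3)/((k + 5)*(2*k - 5)).
Normal form (A,B,C) = (k + 1, k + 5, k - 5/2).
Set up (k + 1)·f(k+1) − (k + 4)·f(k) − (k - 5/2) = 0.
Bound: deg f ≤ 3.
Solve for f: f(k) = -k*(2*k**2 + 12*k + 31)/18 (degree 3 ≤ 3).
R(k) = B(k−1)·f(k)/C(k) = -k*(k + 4)*(2*k**2 + 12*k + 31)/(9*(2*k - 5)); s_k = R·t_k = k*(-2*k**2 - 12*k - 31)/(3*(k + 1)*(k + 2)*(k + 3)).
Verify: 3*(2*k - 5)/(k**4 + 10*k**3 + 35*k**2 + 50*k + 24) matches t_k.

s_k = k*(-2*k**2 - 12*k - 31)/(3*(k + 1)*(k + 2)*(k + 3))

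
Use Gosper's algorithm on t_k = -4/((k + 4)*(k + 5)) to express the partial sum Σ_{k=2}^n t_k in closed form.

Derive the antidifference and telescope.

S(n) = 2*(1 - n)/(3*(n + 5))

r(k) = (k + 4)/(k + 6) after simplifying.
So A=k + 4 and B=k + 6, with C=1.
Set up (k + 4)·f(k+1) − (k + 5)·f(k) − (1) = 0.
Bound: deg f ≤ 1.
Solve for f: f(k) = k/4 (degree 1 ≤ 1).
Then R = B(k−1)f/C = k*(k + 5)/4, so s_k = R(k)·t_k = -k/(k + 4).
Check: Δs_k = -4/(k**2 + 9*k + 20). ✓
Evaluate: s_(n+1) = (-n - 1)/(n + 5); subtract s_(2) = -1/3 ⇒ S(n) = 2*(1 - n)/(3*(n + 5)).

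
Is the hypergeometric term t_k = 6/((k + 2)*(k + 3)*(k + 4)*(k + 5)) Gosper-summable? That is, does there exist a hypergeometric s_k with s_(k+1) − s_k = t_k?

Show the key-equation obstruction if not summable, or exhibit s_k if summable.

The ratio is (k + 2)/(k + 6).
Factor: A=k + 2; B=k + 6; C=1.
Solve (k + 2)·f(k+1) − (k + 5)·f(k) = 1.
d = 3 from the (1,1,0) case.
Coefficient equations give f(k) = k*(k**2 + 9*k + 26)/72.
Get s_k = R·t_k = k*(k**2 + 9*k + 26)/(12*(k + 2)*(k + 3)*(k + 4)) with R(k) = B(k−1)f(k)/C(k) = k*(k + 5)*(k**2 + 9*k + 26)/72.
Verify: 6/(k**4 + 14*k**3 + 71*k**2 + 154*k + 120) matches t_k.

Yes. s_k = k*(k**2 + 9*k + 26)/(12*(k + 2)*(k + 3)*(k + 4)).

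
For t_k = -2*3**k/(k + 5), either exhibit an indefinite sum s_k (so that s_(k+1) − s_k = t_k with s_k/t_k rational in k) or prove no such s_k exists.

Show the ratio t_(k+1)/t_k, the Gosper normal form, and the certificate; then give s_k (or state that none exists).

none — t_k is not Gosper-summable

Compute t_(k+1)/t_k: get 3*(k + 5)/(k + 6).
Normal form (A,B,C) = (3*k + 15, k + 6, 1).
Solve (3*k + 15)·f(k+1) − (k + 5)·f(k) = 1.
deg f ≤ -1 (via 1,1,0).
Negative degree bound (-1): no f exists, t_k not Gosper-summable.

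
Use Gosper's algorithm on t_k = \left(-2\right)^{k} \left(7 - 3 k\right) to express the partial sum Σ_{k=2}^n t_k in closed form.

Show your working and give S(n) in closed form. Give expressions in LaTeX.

S(n) = - 2 \left(-2\right)^{n} n + 4 \left(-2\right)^{n} + 4

t_(k+1)/t_k = 2*(4 - 3*k)/(3*k - 7).
So A=-2 and B=1, with C=k - 7/3.
Solve (-2)·f(k+1) − (1)·f(k) = k - 7/3.
d = 1 from the (0,0,1) case.
Solve for f: f(k) = -(k - 3)/3 (degree 1 ≤ 1).
R(k) = B(k−1)·f(k)/C(k) = -(k - 3)/(3*k - 7); s_k = R·t_k = (-2)**k*(k - 3).
s_(k+1) − s_k = (-2)**k*(7 - 3*k) = t_k.
s_(n+1) = (-2)**(n + 1)*(n - 2) and s_(2) = -4, so S(n) = -2*(-2)**n*n + 4*(-2)**n + 4.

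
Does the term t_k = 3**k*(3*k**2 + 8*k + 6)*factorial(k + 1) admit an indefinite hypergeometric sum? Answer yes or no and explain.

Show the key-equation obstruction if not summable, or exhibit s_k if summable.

Compute t_(k+1)/t_k: get 3*(3*k**3 + 20*k**2 + 45*k + 34)/(3*k**2 + 8*k + 6).
Normal form (A,B,C) = (3*k + 6, 1, k**2 + 8*k/3 + 2).
Solve (3*k + 6)·f(k+1) − (1)·f(k) = k**2 + 8*k/3 + 2.
From deg A=1, deg B=0, deg C=2: d=1.
Solve for f: f(k) = k/3 (degree 1 ≤ 1).
So s_k = (B(k−1)f/C)·t_k = (k/(3*k**2 + 8*k + 6))·t_k = 3**k*k*factorial(k + 1).
Δs = 3**k*(3*k**2 + 8*k + 6)*factorial(k + 1), as required.

Yes. s_k = 3**k*k*factorial(k + 1).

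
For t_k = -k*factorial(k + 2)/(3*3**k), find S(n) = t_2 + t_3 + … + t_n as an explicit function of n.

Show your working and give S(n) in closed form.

S(n) = 8/3 - factorial(n + 3)/(3*3**n)

Compute t_(k+1)/t_k: get (k + 1)*(k + 3)/(3*k).
Gosper form: A/B · C(k+1)/C(k) with A=k/3 + 1, B=1, C=k.
Need (k/3 + 1)·f(k+1) − (1)·f(k) = k.
Bound: deg f ≤ 0.
Coefficient equations give f(k) = 3.
Certificate R = B(k−1)f/C = 3/k gives s_k = -factorial(k + 2)/3**k.
Check: Δs_k = -k*factorial(k + 2)/(3*3**k). ✓
Evaluate: s_(n+1) = -3**(-n - 1)*factorial(n + 3); subtract s_(2) = -8/3 ⇒ S(n) = 8/3 - factorial(n + 3)/(3*3**n).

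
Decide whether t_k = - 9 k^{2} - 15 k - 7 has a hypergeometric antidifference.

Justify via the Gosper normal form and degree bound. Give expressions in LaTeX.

Yes. s_k = k \left(- 3 k^{2} - 3 k - 1\right).

Step 1: r(k) = (9*k**2 + 33*k + 31)/(9*k**2 + 15*k + 7).
Gosper form: A/B · C(k+1)/C(k) with A=1, B=1, C=k**2 + 5*k/3 + 7/9.
f must satisfy (1)·f(k+1) − (1)·f(k) = k**2 + 5*k/3 + 7/9.
Degrees (0,0,2) ⇒ d ≤ 3.
A polynomial solution: f(k) = k*(3*k**2 + 3*k + 1)/9.
So s_k = (B(k−1)f/C)·t_k = (k*(3*k**2 + 3*k + 1)/(9*k**2 + 15*k + 7))·t_k = k*(-3*k**2 - 3*k - 1).
Δs = -9*k**2 - 15*k - 7, as required.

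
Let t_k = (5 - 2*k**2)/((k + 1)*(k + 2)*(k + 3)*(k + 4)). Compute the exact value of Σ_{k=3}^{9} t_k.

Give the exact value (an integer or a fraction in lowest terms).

Σ = -1561/17160

r(k) = (k + 1)*(2*(k + 1)**2 - 5)/((k + 5)*(2*k**2 - 5)) after simplifying.
So A=k + 1 and B=k + 5, with C=k**2 - 5/2.
Key eq: (k + 1)·f(k+1) = (k + 4)·f(k) + (k**2 - 5/2).
From deg A=1, deg B=1, deg C=2: d=3.
A polynomial solution: f(k) = -k*(2*k + 3)/2.
Then R = B(k−1)f/C = -k*(k + 4)*(2*k + 3)/(2*k**2 - 5), so s_k = R(k)·t_k = k*(2*k + 3)/((k + 1)*(k + 2)*(k + 3)).
Δs = (5 - 2*k**2)/(k**4 + 10*k**3 + 35*k**2 + 50*k + 24), as required.
Telescoping: Σ = s_(10) − s_(3) = 115/858 − (9/40) = -1561/17160.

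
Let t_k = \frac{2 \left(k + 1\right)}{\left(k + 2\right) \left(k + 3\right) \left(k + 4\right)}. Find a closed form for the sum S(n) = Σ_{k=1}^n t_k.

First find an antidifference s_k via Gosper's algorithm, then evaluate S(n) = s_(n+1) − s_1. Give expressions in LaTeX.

S(n) = \frac{n \left(5 n + 11\right)}{12 \left(n^{2} + 7 n + 12\right)}

Compute t_(k+1)/t_k: get (k + 2)**2/((k + 1)*(k + 5)).
Gosper form: A/B · C(k+1)/C(k) with A=k + 2, B=k + 5, C=k + 1.
Need (k + 2)·f(k+1) − (k + 4)·f(k) = k + 1.
d = 2 from the (1,1,1) case.
Solving with deg f ≤ 2: f(k) = k*(k + 1)/4.
Certificate R = B(k−1)f/C = k*(k + 4)/4 gives s_k = k*(k + 1)/(2*(k + 2)*(k + 3)).
Δs = 2*(k + 1)/(k**3 + 9*k**2 + 26*k + 24), as required.
Σ_(k=1)^n t_k = s_(n+1) − s_(1) = ((n**2 + 3*n + 2)/(2*(n**2 + 7*n + 12))) − (1/12), i.e. n*(5*n + 11)/(12*(n**2 + 7*n + 12)).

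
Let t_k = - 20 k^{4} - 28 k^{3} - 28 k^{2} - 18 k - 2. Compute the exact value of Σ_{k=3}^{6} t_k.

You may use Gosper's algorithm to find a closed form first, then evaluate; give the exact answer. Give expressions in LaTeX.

Σ = -59996

Step 1: r(k) = (10*k**4 + 54*k**3 + 116*k**2 + 119*k + 48)/(10*k**4 + 14*k**3 + 14*k**2 + 9*k + 1).
Gosper form: A/B · C(k+1)/C(k) with A=1, B=1, C=k**4 + 7*k**3/5 + 7*k**2/5 + 9*k/10 + 1/10.
Key eq: (1)·f(k+1) = (1)·f(k) + (k**4 + 7*k**3/5 + 7*k**2/5 + 9*k/10 + 1/10).
d = 5 from the (0,0,4) case.
Solve for f: f(k) = k*(4*k**4 - 3*k**3 + 2*k**2 + 2*k - 3)/20 (degree 5 ≤ 5).
So s_k = (B(k−1)f/C)·t_k = (k*(4*k**4 - 3*k**3 + 2*k**2 + 2*k - 3)/(2*(10*k**4 + 14*k**3 + 14*k**2 + 9*k + 1)))·t_k = k*(-4*k**4 + 3*k**3 - 2*k**2 - 2*k + 3).
Verify: -20*k**4 - 28*k**3 - 28*k**2 - 18*k - 2 matches t_k.
Telescoping: Σ = s_(7) − s_(3) = -60788 − (-792) = -59996.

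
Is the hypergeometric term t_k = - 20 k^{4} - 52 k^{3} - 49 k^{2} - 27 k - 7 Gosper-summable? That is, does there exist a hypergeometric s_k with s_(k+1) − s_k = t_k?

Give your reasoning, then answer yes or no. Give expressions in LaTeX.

Yes. s_k = k \left(- 4 k^{4} - 3 k^{3} + 3 k^{2} - 2 k - 1\right).

Ratio r(k) = (20*k**4 + 132*k**3 + 325*k**2 + 361*k + 155)/(20*k**4 + 52*k**3 + 49*k**2 + 27*k + 7).
Gosper form: A/B · C(k+1)/C(k) with A=1, B=1, C=k**4 + 13*k**3/5 + 49*k**2/20 + 27*k/20 + 7/20.
Need (1)·f(k+1) − (1)·f(k) = k**4 + 13*k**3/5 + 49*k**2/20 + 27*k/20 + 7/20.
Bound: deg f ≤ 5.
A polynomial solution: f(k) = k*(4*k**4 + 3*k**3 - 3*k**2 + 2*k + 1)/20.
Certificate R = B(k−1)f/C = k*(4*k**4 + 3*k**3 - 3*k**2 + 2*k + 1)/(20*k**4 + 52*k**3 + 49*k**2 + 27*k + 7) gives s_k = k*(-4*k**4 - 3*k**3 + 3*k**2 - 2*k - 1).
s_(k+1) − s_k = -20*k**4 - 52*k**3 - 49*k**2 - 27*k - 7 = t_k.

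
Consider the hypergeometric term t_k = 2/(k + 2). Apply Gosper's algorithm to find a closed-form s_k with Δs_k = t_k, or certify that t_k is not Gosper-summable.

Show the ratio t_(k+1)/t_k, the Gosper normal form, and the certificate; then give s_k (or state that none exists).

none (Gosper's algorithm certifies no s_k)

t_(k+1)/t_k = (k + 2)/(k + 3).
Normal form (A,B,C) = (k + 2, k + 3, 1).
Key eq: (k + 2)·f(k+1) = (k + 2)·f(k) + (1).
From deg A=1, deg B=1, deg C=0: d=0.
f = c0 ⇒ A·f(k+1) − B(k−1)·f(k) − C = -1. The system {-1 = 0} is inconsistent; no antidifference.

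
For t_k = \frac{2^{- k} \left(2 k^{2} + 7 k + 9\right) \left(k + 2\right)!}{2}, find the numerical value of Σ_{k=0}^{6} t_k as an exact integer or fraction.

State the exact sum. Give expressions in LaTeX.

Σ = 48189

Step 1: r(k) = (k + 3)*(7*k + 2*(k + 1)**2 + 16)/(2*(2*k**2 + 7*k + 9)).
Take A(k)=k/2 + 3/2, B(k)=1, C(k)=k**2 + 7*k/2 + 9/2.
Need (k/2 + 3/2)·f(k+1) − (1)·f(k) = k**2 + 7*k/2 + 9/2.
deg f ≤ 1 (via 1,0,2).
Solving with deg f ≤ 1: f(k) = 2*k + 3.
Get s_k = R·t_k = (2*k + 3)*factorial(k + 2)/2**k with R(k) = B(k−1)f(k)/C(k) = 2*(2*k + 3)/(2*k**2 + 7*k + 9).
s_(k+1) − s_k = (2*k**2 + 7*k + 9)*factorial(k + 2)/(2*2**k) = t_k.
Σ_(k=0)^(6) t_k = s_(7) − s_(0) = 48195 − (6) = 48189.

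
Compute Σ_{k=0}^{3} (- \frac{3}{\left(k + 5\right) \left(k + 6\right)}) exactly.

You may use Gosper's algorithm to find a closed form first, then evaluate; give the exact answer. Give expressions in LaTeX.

Ratio r(k) = (k + 5)/(k + 7).
Gosper form: A/B · C(k+1)/C(k) with A=k + 5, B=k + 7, C=1.
Key eq: (k + 5)·f(k+1) = (k + 6)·f(k) + (1).
d = 1 from the (1,1,0) case.
Solve for f: f(k) = k/5 (degree 1 ≤ 1).
So s_k = (B(k−1)f/C)·t_k = (k*(k + 6)/5)·t_k = -3*k/(5*k + 25).
Check: Δs_k = -3/(k**2 + 11*k + 30). ✓
Evaluate s at k=4 and k=0: -4/15 and 0; difference -4/15.

Σ = -4/15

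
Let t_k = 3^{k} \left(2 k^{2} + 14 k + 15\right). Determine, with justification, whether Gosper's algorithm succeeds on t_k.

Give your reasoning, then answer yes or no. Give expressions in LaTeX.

Ratio r(k) = 3*(2*k**2 + 18*k + 31)/(2*k**2 + 14*k + 15).
Gosper form: A/B · C(k+1)/C(k) with A=3, B=1, C=k**2 + 7*k + 15/2.
f must satisfy (3)·f(k+1) − (1)·f(k) = k**2 + 7*k + 15/2.
Bound: deg f ≤ 2.
Solve for f: f(k) = k*(k + 4)/2 (degree 2 ≤ 2).
R(k) = B(k−1)·f(k)/C(k) = k*(k + 4)/(2*k**2 + 14*k + 15); s_k = R·t_k = 3**k*k*(k + 4).
Δs = 3**k*(2*k**2 + 14*k + 15), as required.

Yes. s_k = 3^{k} k \left(k + 4\right).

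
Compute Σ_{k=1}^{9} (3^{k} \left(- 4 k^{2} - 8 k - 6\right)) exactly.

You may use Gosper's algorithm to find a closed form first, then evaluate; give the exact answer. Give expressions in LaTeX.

Σ = -10805958

Ratio r(k) = 3*(2*k**2 + 8*k + 9)/(2*k**2 + 4*k + 3).
So A=3 and B=1, with C=k**2 + 2*k + 3/2.
Key eq: (3)·f(k+1) = (1)·f(k) + (k**2 + 2*k + 3/2).
Bound: deg f ≤ 2.
Match coefficients ⇒ f(k) = (2*k**2 - 2*k + 3)/4.
So s_k = (B(k−1)f/C)·t_k = ((2*k**2 - 2*k + 3)/(2*(2*k**2 + 4*k + 3)))·t_k = 3**k*(-2*k**2 + 2*k - 3).
Check: Δs_k = 3**k*(-4*k**2 - 8*k - 6). ✓
Telescoping: Σ = s_(10) − s_(1) = -10805967 − (-9) = -10805958.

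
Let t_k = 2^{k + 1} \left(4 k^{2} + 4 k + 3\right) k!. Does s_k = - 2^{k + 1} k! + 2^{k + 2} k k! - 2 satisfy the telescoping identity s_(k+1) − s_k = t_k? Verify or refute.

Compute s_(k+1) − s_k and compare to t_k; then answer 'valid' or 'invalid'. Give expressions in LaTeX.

Valid — Δs_k = t_k.

s_(k+1) = 8*2**k*k**2*factorial(k) + 12*2**k*k*factorial(k) + 4*2**k*factorial(k) - 2
s_(k+1) − s_k = 2**(k + 1)*(4*k**2 + 4*k + 3)*factorial(k)
(s_(k+1) − s_k) − t_k = 0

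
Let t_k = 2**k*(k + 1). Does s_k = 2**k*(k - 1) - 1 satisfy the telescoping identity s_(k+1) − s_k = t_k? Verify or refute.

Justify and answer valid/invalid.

s_(k+1) = 2**(k + 1)*k - 1
s_(k+1) − s_k = 2**k*(k + 1)
(s_(k+1) − s_k) − t_k = 0

Valid — Δs_k = t_k.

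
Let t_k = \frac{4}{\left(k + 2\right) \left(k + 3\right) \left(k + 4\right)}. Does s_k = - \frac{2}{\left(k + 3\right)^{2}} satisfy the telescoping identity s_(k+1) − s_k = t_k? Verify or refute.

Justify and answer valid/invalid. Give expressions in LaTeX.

s_(k+1) = -2/(k + 4)**2
s_(k+1) − s_k = -2/(k + 4)**2 + 2/(k + 3)**2
(s_(k+1) − s_k) − t_k = 2*(-3*k - 10)/(k**5 + 16*k**4 + 101*k**3 + 314*k**2 + 480*k + 288)

Invalid: residual \frac{2 \left(- 3 k - 10\right)}{k^{5} + 16 k^{4} + 101 k^{3} + 314 k^{2} + 480 k + 288} ≠ 0.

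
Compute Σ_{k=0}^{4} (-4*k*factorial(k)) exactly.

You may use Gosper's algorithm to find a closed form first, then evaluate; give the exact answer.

t_(k+1)/t_k = (k + 1)**2/k.
Factor: A=k + 1; B=1; C=k.
Set up (k + 1)·f(k+1) − (1)·f(k) − (k) = 0.
From deg A=1, deg B=0, deg C=1: d=0.
Solving with deg f ≤ 0: f(k) = 1.
So s_k = (B(k−1)f/C)·t_k = (1/k)·t_k = -4*factorial(k).
Verify: -4*k*factorial(k) matches t_k.
Evaluate s at k=5 and k=0: -480 and -4; difference -476.

Σ = -476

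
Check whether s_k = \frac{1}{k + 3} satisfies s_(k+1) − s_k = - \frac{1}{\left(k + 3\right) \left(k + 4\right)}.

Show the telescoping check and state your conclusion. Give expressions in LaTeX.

Valid — Δs_k = t_k.

s_(k+1) = 1/(k + 4)
s_(k+1) − s_k = -1/((k + 3)*(k + 4))
(s_(k+1) − s_k) − t_k = 0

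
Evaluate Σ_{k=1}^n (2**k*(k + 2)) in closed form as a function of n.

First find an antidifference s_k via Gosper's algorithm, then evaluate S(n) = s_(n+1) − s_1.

Step 1: r(k) = 2*(k + 3)/(k + 2).
Factor: A=2; B=1; C=k + 2.
Solve (2)·f(k+1) − (1)·f(k) = k + 2.
d = 1 from the (0,0,1) case.
Match coefficients ⇒ f(k) = k.
R(k) = B(k−1)·f(k)/C(k) = k/(k + 2); s_k = R·t_k = 2**k*k.
Verify: 2**k*(k + 2) matches t_k.
Evaluate: s_(n+1) = 2**(n + 1)*(n + 1); subtract s_(1) = 2 ⇒ S(n) = 2*2**n*n + 2*2**n - 2.

S(n) = 2*2**n*n + 2*2**n - 2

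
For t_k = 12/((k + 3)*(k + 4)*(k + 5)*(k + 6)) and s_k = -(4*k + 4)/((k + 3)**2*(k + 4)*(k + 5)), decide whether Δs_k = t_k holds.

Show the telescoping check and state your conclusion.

Invalid: residual 8*(-4*k - 15)/(k**6 + 25*k**5 + 257*k**4 + 1391*k**3 + 4182*k**2 + 6624*k + 4320) ≠ 0.

s_(k+1) = 4*(-k - 2)/((k + 4)**2*(k + 5)*(k + 6))
s_(k+1) − s_k = 4*(3*k**2 + 13*k + 6)/(k**6 + 25*k**5 + 257*k**4 + 1391*k**3 + 4182*k**2 + 6624*k + 4320)
(s_(k+1) − s_k) − t_k = 8*(-4*k - 15)/(k**6 + 25*k**5 + 257*k**4 + 1391*k**3 + 4182*k**2 + 6624*k + 4320)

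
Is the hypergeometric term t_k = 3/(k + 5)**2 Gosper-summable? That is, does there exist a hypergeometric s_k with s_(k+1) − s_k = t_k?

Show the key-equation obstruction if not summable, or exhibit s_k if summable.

Ratio r(k) = (k + 5)**2/(k + 6)**2.
Gosper form: A/B · C(k+1)/C(k) with A=k**2 + 10*k + 25, B=k**2 + 12*k + 36, C=1.
Need (k**2 + 10*k + 25)·f(k+1) − (k**2 + 10*k + 25)·f(k) = 1.
Bound: deg f ≤ 0.
Write f(k) = c0. Then LHS − RHS = -1, requiring -1 = 0: contradictory. No certificate.

No — key equation has no polynomial f.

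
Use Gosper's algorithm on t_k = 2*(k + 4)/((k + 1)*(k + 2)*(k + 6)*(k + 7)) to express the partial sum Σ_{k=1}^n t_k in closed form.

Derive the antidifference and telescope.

S(n) = n*(n + 9)/(14*(n**2 + 9*n + 14))

Step 1: r(k) = (k + 1)*(k + 5)*(k + 6)/((k + 3)*(k + 4)*(k + 8)).
Normal form (A,B,C) = (k + 1, k + 8, k**4 + 16*k**3 + 95*k**2 + 248*k + 240).
f must satisfy (k + 1)·f(k+1) − (k + 7)·f(k) = k**4 + 16*k**3 + 95*k**2 + 248*k + 240.
deg f ≤ 6 (via 1,1,4).
Solve for f: f(k) = k*(k + 2)*(k + 3)*(k + 4)*(k + 5)*(k + 7)/12 (degree 6 ≤ 6).
So s_k = (B(k−1)f/C)·t_k = (k*(k + 2)*(k + 7)**2/(12*(k + 4)))·t_k = k*(k + 7)/(6*(k**2 + 7*k + 6)).
Δs = 2*(k + 4)/(k**4 + 16*k**3 + 83*k**2 + 152*k + 84), as required.
Evaluate: s_(n+1) = (n**2 + 9*n + 8)/(6*(n**2 + 9*n + 14)); subtract s_(1) = 2/21 ⇒ S(n) = n*(n + 9)/(14*(n**2 + 9*n + 14)).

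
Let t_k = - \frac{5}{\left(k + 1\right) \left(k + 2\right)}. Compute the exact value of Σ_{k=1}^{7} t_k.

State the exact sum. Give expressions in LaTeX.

Σ = -35/18

Ratio r(k) = (k + 1)/(k + 3).
A = k + 1, B = k + 3, C = 1.
f must satisfy (k + 1)·f(k+1) − (k + 2)·f(k) = 1.
Degrees (1,1,0) ⇒ d ≤ 1.
Solving with deg f ≤ 1: f(k) = k.
Then R = B(k−1)f/C = k*(k + 2), so s_k = R(k)·t_k = -5*k/(k + 1).
Check: Δs_k = -5/(k**2 + 3*k + 2). ✓
Sum = s_(8) − s_(1); s_(8) = -40/9, s_(1) = -5/2 ⇒ -35/18.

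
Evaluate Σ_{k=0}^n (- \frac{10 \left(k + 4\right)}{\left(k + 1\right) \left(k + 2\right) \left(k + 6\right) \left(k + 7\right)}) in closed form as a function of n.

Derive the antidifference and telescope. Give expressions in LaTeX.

Step 1: r(k) = (k + 1)*(k + 5)*(k + 6)/((k + 3)*(k + 4)*(k + 8)).
Factor: A=k + 1; B=k + 8; C=k**4 + 16*k**3 + 95*k**2 + 248*k + 240.
Need (k + 1)·f(k+1) − (k + 7)·f(k) = k**4 + 16*k**3 + 95*k**2 + 248*k + 240.
deg f ≤ 6 (via 1,1,4).
Solve for f: f(k) = k*(k + 2)*(k + 3)*(k + 4)*(k + 5)*(k + 7)/12 (degree 6 ≤ 6).
Get s_k = R·t_k = 5*k*(-k - 7)/(6*(k**2 + 7*k + 6)) with R(k) = B(k−1)f(k)/C(k) = k*(k + 2)*(k + 7)**2/(12*(k + 4)).
s_(k+1) − s_k = 10*(-k - 4)/(k**4 + 16*k**3 + 83*k**2 + 152*k + 84) = t_k.
s_(n+1) = 5*(-n**2 - 9*n - 8)/(6*(n**2 + 9*n + 14)) and s_(0) = 0, so S(n) = 5*(-n**2 - 9*n - 8)/(6*(n**2 + 9*n + 14)).

S(n) = \frac{5 \left(- n^{2} - 9 n - 8\right)}{6 \left(n^{2} + 9 n + 14\right)}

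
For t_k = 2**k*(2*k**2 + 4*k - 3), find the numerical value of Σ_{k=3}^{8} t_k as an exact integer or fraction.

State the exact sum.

Σ = 64968

r(k) = 2*(2*k**2 + 8*k + 3)/(2*k**2 + 4*k - 3) after simplifying.
Gosper form: A/B · C(k+1)/C(k) with A=2, B=1, C=k**2 + 2*k - 3/2.
Solve (2)·f(k+1) − (1)·f(k) = k**2 + 2*k - 3/2.
Bound: deg f ≤ 2.
Coefficient equations give f(k) = (2*k**2 - 4*k + 1)/2.
Certificate R = B(k−1)f/C = (2*k**2 - 4*k + 1)/(2*k**2 + 4*k - 3) gives s_k = 2**k*(2*k**2 - 4*k + 1).
Verify: 2**k*(2*k**2 + 4*k - 3) matches t_k.
Telescoping: Σ = s_(9) − s_(3) = 65024 − (56) = 64968.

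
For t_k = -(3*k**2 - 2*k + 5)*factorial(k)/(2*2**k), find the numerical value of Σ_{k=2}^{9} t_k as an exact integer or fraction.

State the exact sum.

Σ = -99223

Step 1: r(k) = (k + 1)*(-2*k + 3*(k + 1)**2 + 3)/(2*(3*k**2 - 2*k + 5)).
Normal form (A,B,C) = (k/2 + 1/2, 1, k**2 - 2*k/3 + 5/3).
Need (k/2 + 1/2)·f(k+1) − (1)·f(k) = k**2 - 2*k/3 + 5/3.
Bound: deg f ≤ 1.
Solving with deg f ≤ 1: f(k) = 2*(3*k - 2)/3.
R(k) = B(k−1)·f(k)/C(k) = 2*(3*k - 2)/(3*k**2 - 2*k + 5); s_k = R·t_k = -(3*k - 2)*factorial(k)/2**k.
Check: Δs_k = -(3*k**2 - 2*k + 5)*factorial(k)/(2*2**k). ✓
Telescoping: Σ = s_(10) − s_(2) = -99225 − (-2) = -99223.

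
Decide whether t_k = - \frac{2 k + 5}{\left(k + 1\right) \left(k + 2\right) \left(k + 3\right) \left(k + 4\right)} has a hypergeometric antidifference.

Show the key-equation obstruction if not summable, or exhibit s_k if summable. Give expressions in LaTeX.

The ratio is (k + 1)*(2*k + 7)/((k + 5)*(2*k + 5)).
So A=k + 1 and B=k + 5, with C=k + 5/2.
Need (k + 1)·f(k+1) − (k + 4)·f(k) = k + 5/2.
d = 3 from the (1,1,1) case.
A polynomial solution: f(k) = k*(k + 2)*(k + 4)/6.
Get s_k = R·t_k = k*(-k - 4)/(3*(k**2 + 4*k + 3)) with R(k) = B(k−1)f(k)/C(k) = k*(k + 2)*(k + 4)**2/(3*(2*k + 5)).
s_(k+1) − s_k = (-2*k - 5)/(k**4 + 10*k**3 + 35*k**2 + 50*k + 24) = t_k.

Yes. s_k = \frac{k \left(- k - 4\right)}{3 \left(k^{2} + 4 k + 3\right)}.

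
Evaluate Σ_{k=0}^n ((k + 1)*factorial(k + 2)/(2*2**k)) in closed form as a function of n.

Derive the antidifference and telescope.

t_(k+1)/t_k = (k + 2)*(k + 3)/(2*(k + 1)).
Factor: A=k/2 + 3/2; B=1; C=k + 1.
Key eq: (k/2 + 3/2)·f(k+1) = (1)·f(k) + (k + 1).
From deg A=1, deg B=0, deg C=1: d=0.
Coefficient equations give f(k) = 2.
Certificate R = B(k−1)f/C = 2/(k + 1) gives s_k = factorial(k + 2)/2**k.
Δs = (k + 1)*factorial(k + 2)/(2*2**k), as required.
Evaluate: s_(n+1) = 2**(-n - 1)*factorial(n + 3); subtract s_(0) = 2 ⇒ S(n) = -2 + factorial(n + 3)/(2*2**n).

S(n) = -2 + factorial(n + 3)/(2*2**n)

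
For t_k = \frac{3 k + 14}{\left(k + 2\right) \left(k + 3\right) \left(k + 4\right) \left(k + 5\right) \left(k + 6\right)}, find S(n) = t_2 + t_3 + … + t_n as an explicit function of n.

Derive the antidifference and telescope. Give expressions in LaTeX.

Ratio r(k) = (k + 2)*(3*k + 17)/((k + 7)*(3*k + 14)).
A = k + 2, B = k + 7, C = k + 14/3.
Set up (k + 2)·f(k+1) − (k + 6)·f(k) − (k + 14/3) = 0.
deg f ≤ 4 (via 1,1,1).
Solve for f: f(k) = k*(k + 4)*(k**2 + 10*k + 31)/90 (degree 4 ≤ 4).
So s_k = (B(k−1)f/C)·t_k = (k*(k + 4)*(k + 6)*(k**2 + 10*k + 31)/(30*(3*k + 14)))·t_k = k*(k**2 + 10*k + 31)/(30*(k**3 + 10*k**2 + 31*k + 30)).
Check: Δs_k = (3*k + 14)/(k**5 + 20*k**4 + 155*k**3 + 580*k**2 + 1044*k + 720). ✓
Telescope: S(n) = s_(n+1) − s_(2) = (n**3 + 13*n**2 + 54*n + 42)/(30*(n**3 + 13*n**2 + 54*n + 72)) − (11/420) = (n**3 + 13*n**2 + 54*n - 68)/(140*(n**3 + 13*n**2 + 54*n + 72)).

S(n) = \frac{n^{3} + 13 n^{2} + 54 n - 68}{140 \left(n^{3} + 13 n^{2} + 54 n + 72\right)}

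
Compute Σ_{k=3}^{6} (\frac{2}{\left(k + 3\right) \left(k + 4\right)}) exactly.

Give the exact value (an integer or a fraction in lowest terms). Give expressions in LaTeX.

Σ = 2/15

t_(k+1)/t_k = (k + 3)/(k + 5).
Take A(k)=k + 3, B(k)=k + 5, C(k)=1.
Need (k + 3)·f(k+1) − (k + 4)·f(k) = 1.
From deg A=1, deg B=1, deg C=0: d=1.
Solve for f: f(k) = k/3 (degree 1 ≤ 1).
So s_k = (B(k−1)f/C)·t_k = (k*(k + 4)/3)·t_k = 2*k/(3*(k + 3)).
s_(k+1) − s_k = 2/(k**2 + 7*k + 12) = t_k.
Σ_(k=3)^(6) t_k = s_(7) − s_(3) = 7/15 − (1/3) = 2/15.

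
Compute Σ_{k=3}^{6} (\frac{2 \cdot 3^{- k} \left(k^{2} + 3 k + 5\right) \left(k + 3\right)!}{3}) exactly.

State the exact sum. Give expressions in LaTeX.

t_(k+1)/t_k = (k + 4)*(3*k + (k + 1)**2 + 8)/(3*(k**2 + 3*k + 5)).
Factor: A=k/3 + 4/3; B=1; C=k**2 + 3*k + 5.
Set up (k/3 + 4/3)·f(k+1) − (1)·f(k) − (k**2 + 3*k + 5) = 0.
From deg A=1, deg B=0, deg C=2: d=1.
Match coefficients ⇒ f(k) = 3*(k + 1).
Certificate R = B(k−1)f/C = 3*(k + 1)/(k**2 + 3*k + 5) gives s_k = 2*(k + 1)*factorial(k + 3)/3**k.
Verify: 2*(k**2 + 3*k + 5)*factorial(k + 3)/(3*3**k) matches t_k.
Evaluate s at k=7 and k=3: 716800/27 and 640/3; difference 711040/27.

Σ = 711040/27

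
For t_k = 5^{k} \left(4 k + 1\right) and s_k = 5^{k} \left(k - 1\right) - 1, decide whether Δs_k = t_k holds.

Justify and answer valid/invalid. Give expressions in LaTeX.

s_(k+1) = 5**(k + 1)*k - 1
s_(k+1) − s_k = 5**k*(4*k + 1)
(s_(k+1) − s_k) − t_k = 0

valid (s_(k+1) − s_k reduces to t_k)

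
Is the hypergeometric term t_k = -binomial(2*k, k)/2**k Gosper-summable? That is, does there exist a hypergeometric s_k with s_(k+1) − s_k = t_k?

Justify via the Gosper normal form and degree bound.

r(k) = (2*k + 1)/(k + 1) after simplifying.
So A=2*k + 1 and B=k + 1, with C=1.
Need (2*k + 1)·f(k+1) − (k)·f(k) = 1.
d = -1 from the (1,1,0) case.
d = -1 < 0 ⇒ no nonzero polynomial f; not summable.

No — negative degree bound, so no certificate f.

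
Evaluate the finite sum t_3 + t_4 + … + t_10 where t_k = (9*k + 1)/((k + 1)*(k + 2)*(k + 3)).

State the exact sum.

Compute t_(k+1)/t_k: get (k + 1)*(9*k + 10)/((k + 4)*(9*k + 1)).
A = k + 1, B = k + 4, C = k + 1/9.
Set up (k + 1)·f(k+1) − (k + 3)·f(k) − (k + 1/9) = 0.
d = 2 from the (1,1,1) case.
Match coefficients ⇒ f(k) = k*(5*k - 3)/18.
So s_k = (B(k−1)f/C)·t_k = (k*(k + 3)*(5*k - 3)/(2*(9*k + 1)))·t_k = k*(5*k - 3)/(2*(k + 1)*(k + 2)).
Δs = (9*k + 1)/(k**3 + 6*k**2 + 11*k + 6), as required.
Evaluate s at k=11 and k=3: 11/6 and 9/10; difference 14/15.

Σ = 14/15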